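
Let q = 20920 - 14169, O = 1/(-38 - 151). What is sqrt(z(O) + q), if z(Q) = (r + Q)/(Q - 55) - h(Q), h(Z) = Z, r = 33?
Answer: sqrt(180977054789811)/163737 ≈ 82.161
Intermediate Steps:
O = -1/189 (O = 1/(-189) = -1/189 ≈ -0.0052910)
z(Q) = -Q + (33 + Q)/(-55 + Q) (z(Q) = (33 + Q)/(Q - 55) - Q = (33 + Q)/(-55 + Q) - Q = -Q + (33 + Q)/(-55 + Q))
q = 6751
sqrt(z(O) + q) = sqrt((33 - (-1/189)**2 + 56*(-1/189))/(-55 - 1/189) + 6751) = sqrt((33 - 1*1/35721 - 8/27)/(-10396/189) + 6751) = sqrt(-189*(33 - 1/35721 - 8/27)/10396 + 6751) = sqrt(-189/10396*1168208/35721 + 6751) = sqrt(-292052/491211 + 6751) = sqrt(3315873409/491211) = sqrt(180977054789811)/163737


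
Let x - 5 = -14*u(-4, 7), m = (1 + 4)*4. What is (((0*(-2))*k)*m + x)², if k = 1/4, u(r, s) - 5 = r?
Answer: 81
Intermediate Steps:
u(r, s) = 5 + r
k = ¼ ≈ 0.25000
m = 20 (m = 5*4 = 20)
x = -9 (x = 5 - 14*(5 - 4) = 5 - 14*1 = 5 - 14 = -9)
(((0*(-2))*k)*m + x)² = (((0*(-2))*(¼))*20 - 9)² = ((0*(¼))*20 - 9)² = (0*20 - 9)² = (0 - 9)² = (-9)² = 81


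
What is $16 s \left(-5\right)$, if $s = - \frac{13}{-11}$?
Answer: $- \frac{1040}{11} \approx -94.545$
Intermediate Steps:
$s = \frac{13}{11}$ ($s = \left(-13\right) \left(- \frac{1}{11}\right) = \frac{13}{11} \approx 1.1818$)
$16 s \left(-5\right) = 16 \cdot \frac{13}{11} \left(-5\right) = \frac{208}{11} \left(-5\right) = - \frac{1040}{11}$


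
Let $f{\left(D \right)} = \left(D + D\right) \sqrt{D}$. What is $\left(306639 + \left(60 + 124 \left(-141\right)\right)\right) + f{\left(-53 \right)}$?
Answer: $289215 - 106 i \sqrt{53} \approx 2.8922 \cdot 10^{5} - 771.69 i$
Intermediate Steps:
$f{\left(D \right)} = 2 D^{\frac{3}{2}}$ ($f{\left(D \right)} = 2 D \sqrt{D} = 2 D^{\frac{3}{2}}$)
$\left(306639 + \left(60 + 124 \left(-141\right)\right)\right) + f{\left(-53 \right)} = \left(306639 + \left(60 + 124 \left(-141\right)\right)\right) + 2 \left(-53\right)^{\frac{3}{2}} = \left(306639 + \left(60 - 17484\right)\right) + 2 \left(- 53 i \sqrt{53}\right) = \left(306639 - 17424\right) - 106 i \sqrt{53} = 289215 - 106 i \sqrt{53}$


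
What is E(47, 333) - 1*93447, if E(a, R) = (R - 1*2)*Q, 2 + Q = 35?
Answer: -82524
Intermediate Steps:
Q = 33 (Q = -2 + 35 = 33)
E(a, R) = -66 + 33*R (E(a, R) = (R - 1*2)*33 = (R - 2)*33 = (-2 + R)*33 = -66 + 33*R)
E(47, 333) - 1*93447 = (-66 + 33*333) - 1*93447 = (-66 + 10989) - 93447 = 10923 - 93447 = -82524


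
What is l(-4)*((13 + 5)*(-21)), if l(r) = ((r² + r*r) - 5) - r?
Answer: -11718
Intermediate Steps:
l(r) = -5 - r + 2*r² (l(r) = ((r² + r²) - 5) - r = (2*r² - 5) - r = (-5 + 2*r²) - r = -5 - r + 2*r²)
l(-4)*((13 + 5)*(-21)) = (-5 - 1*(-4) + 2*(-4)²)*((13 + 5)*(-21)) = (-5 + 4 + 2*16)*(18*(-21)) = (-5 + 4 + 32)*(-378) = 31*(-378) = -11718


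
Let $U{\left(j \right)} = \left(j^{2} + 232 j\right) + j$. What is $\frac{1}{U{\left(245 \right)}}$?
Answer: $\frac{1}{117110} \approx 8.539 \cdot 10^{-6}$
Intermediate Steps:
$U{\left(j \right)} = j^{2} + 233 j$
$\frac{1}{U{\left(245 \right)}} = \frac{1}{245 \left(233 + 245\right)} = \frac{1}{245 \cdot 478} = \frac{1}{117110}$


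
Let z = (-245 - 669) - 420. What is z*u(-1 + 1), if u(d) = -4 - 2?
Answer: 8004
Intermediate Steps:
u(d) = -6
z = -1334 (z = -914 - 420 = -1334)
z*u(-1 + 1) = -1334*(-6) = 8004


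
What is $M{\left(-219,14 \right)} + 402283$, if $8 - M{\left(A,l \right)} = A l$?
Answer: $405357$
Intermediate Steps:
$M{\left(A,l \right)} = 8 - A l$
$M{\left(-219,14 \right)} + 402283 = \left(8 - \left(-219\right) 14\right) + 402283 = \left(8 + 3066\right) + 402283 = 3074 + 402283 = 405357$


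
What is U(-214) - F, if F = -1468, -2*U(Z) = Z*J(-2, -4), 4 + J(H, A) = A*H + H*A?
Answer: 2752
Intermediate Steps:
J(H, A) = -4 + 2*A*H (J(H, A) = -4 + (A*H + H*A) = -4 + (A*H + A*H) = -4 + 2*A*H)
U(Z) = -6*Z (U(Z) = -Z*(-4 + 2*(-4)*(-2))/2 = -Z*(-4 + 16)/2 = -Z*12/2 = -6*Z)
U(-214) - F = -6*(-214) - 1*(-1468) = 1284 + 1468 = 2752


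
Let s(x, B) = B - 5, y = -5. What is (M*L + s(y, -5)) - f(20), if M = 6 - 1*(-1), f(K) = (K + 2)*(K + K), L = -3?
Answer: -911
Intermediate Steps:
s(x, B) = -5 + B
f(K) = 2*K*(2 + K) (f(K) = (2 + K)*(2*K) = 2*K*(2 + K))
M = 7 (M = 6 + 1 = 7)
(M*L + s(y, -5)) - f(20) = (7*(-3) + (-5 - 5)) - 2*20*(2 + 20) = (-21 - 10) - 2*20*22 = -31 - 1*880 = -31 - 880 = -911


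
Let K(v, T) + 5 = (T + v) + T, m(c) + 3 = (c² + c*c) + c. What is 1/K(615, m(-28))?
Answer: 1/3684 ≈ 0.00027144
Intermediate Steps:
m(c) = -3 + c + 2*c² (m(c) = -3 + ((c² + c*c) + c) = -3 + ((c² + c²) + c) = -3 + (2*c² + c) = -3 + (c + 2*c²) = -3 + c + 2*c²)
K(v, T) = -5 + v + 2*T (K(v, T) = -5 + ((T + v) + T) = -5 + (v + 2*T) = -5 + v + 2*T)
1/K(615, m(-28)) = 1/(-5 + 615 + 2*(-3 - 28 + 2*(-28)²)) = 1/(-5 + 615 + 2*(-3 - 28 + 2*784)) = 1/(-5 + 615 + 2*(-3 - 28 + 1568)) = 1/(-5 + 615 + 2*1537) = 1/(-5 + 615 + 3074) = 1/3684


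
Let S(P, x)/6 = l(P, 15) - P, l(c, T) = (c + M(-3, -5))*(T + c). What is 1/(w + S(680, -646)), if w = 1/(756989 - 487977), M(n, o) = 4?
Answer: 269012/766199978401 ≈ 3.5110e-7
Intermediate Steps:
l(c, T) = (4 + c)*(T + c) (l(c, T) = (c + 4)*(T + c) = (4 + c)*(T + c))
w = 1/269012 ≈ 3.7173e-6
S(P, x) = 360 + 6*P² + 108*P (S(P, x) = 6*((P² + 4*15 + 4*P + 15*P) - P) = 6*((P² + 60 + 4*P + 15*P) - P) = 6*((60 + P² + 19*P) - P) = 6*(60 + P² + 18*P) = 360 + 6*P² + 108*P)
1/(w + S(680, -646)) = 1/(1/269012 + (360 + 6*680² + 108*680)) = 1/(1/269012 + (360 + 6*462400 + 73440)) = 1/(1/269012 + (360 + 2774400 + 73440)) = 1/(1/269012 + 2848200) = 1/(766199978401/269012) = 269012/766199978401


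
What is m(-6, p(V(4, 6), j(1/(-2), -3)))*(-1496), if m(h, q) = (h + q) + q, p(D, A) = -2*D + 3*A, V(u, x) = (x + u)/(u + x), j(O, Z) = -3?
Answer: 41888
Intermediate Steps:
V(u, x) = 1 (V(u, x) = (u + x)/(u + x) = 1)
m(h, q) = h + 2*q
m(-6, p(V(4, 6), j(1/(-2), -3)))*(-1496) = (-6 + 2*(-2*1 + 3*(-3)))*(-1496) = (-6 + 2*(-2 - 9))*(-1496) = (-6 + 2*(-11))*(-1496) = (-6 - 22)*(-1496) = -28*(-1496) = 41888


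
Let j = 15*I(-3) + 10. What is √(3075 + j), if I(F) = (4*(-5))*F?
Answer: √3985 ≈ 63.127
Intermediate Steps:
I(F) = -20*F
j = 910 (j = 15*(-20*(-3)) + 10 = 15*60 + 10 = 900 + 10 = 910)
√(3075 + j) = √(3075 + 910) = √3985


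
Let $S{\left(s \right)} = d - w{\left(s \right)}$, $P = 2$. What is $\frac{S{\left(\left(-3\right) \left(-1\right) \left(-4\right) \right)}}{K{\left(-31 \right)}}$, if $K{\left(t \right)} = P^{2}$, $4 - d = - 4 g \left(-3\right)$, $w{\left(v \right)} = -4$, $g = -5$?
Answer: $17$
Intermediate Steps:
$d = 64$ ($d = 4 - \left(-4\right) \left(-5\right) \left(-3\right) = 4 - 20 \left(-3\right) = 4 - -60 = 4 + 60 = 64$)
$K{\left(t \right)} = 4$ ($K{\left(t \right)} = 2^{2} = 4$)
$S{\left(s \right)} = 68$ ($S{\left(s \right)} = 64 - -4 = 64 + 4 = 68$)
$\frac{S{\left(\left(-3\right) \left(-1\right) \left(-4\right) \right)}}{K{\left(-31 \right)}} = \frac{68}{4} = 68 \cdot \frac{1}{4} = 17$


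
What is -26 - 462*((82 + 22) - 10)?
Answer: -43454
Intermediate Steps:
-26 - 462*((82 + 22) - 10) = -26 - 462*(104 - 10) = -26 - 462*94 = -26 - 43428 = -43454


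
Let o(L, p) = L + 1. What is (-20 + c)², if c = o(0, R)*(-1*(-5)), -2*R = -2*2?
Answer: 225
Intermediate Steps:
R = 2 (R = -(-1)*2 = -½*(-4) = 2)
o(L, p) = 1 + L
c = 5 (c = (1 + 0)*(-1*(-5)) = 1*5 = 5)
(-20 + c)² = (-20 + 5)² = (-15)² = 225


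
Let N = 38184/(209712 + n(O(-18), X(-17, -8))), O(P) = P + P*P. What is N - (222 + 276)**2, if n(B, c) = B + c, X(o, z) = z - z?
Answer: -8680877648/35003 ≈ -2.4800e+5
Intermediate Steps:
X(o, z) = 0
O(P) = P + P**2
N = 6364/35003 (N = 38184/(209712 + (-18*(1 - 18) + 0)) = 38184/(209712 + (-18*(-17) + 0)) = 38184/(209712 + (306 + 0)) = 38184/(209712 + 306) = 38184/210018 = 38184*(1/210018) = 6364/35003 ≈ 0.18181)
N - (222 + 276)**2 = 6364/35003 - (222 + 276)**2 = 6364/35003 - 1*498**2 = 6364/35003 - 1*248004 = 6364/35003 - 248004 = -8680877648/35003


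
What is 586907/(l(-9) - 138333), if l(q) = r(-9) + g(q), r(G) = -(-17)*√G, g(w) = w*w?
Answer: -27047022188/6371206035 - 9977419*I/6371206035 ≈ -4.2452 - 0.001566*I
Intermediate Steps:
g(w) = w²
r(G) = 17*√G
l(q) = q² + 51*I (l(q) = 17*√(-9) + q² = 17*(3*I) + q² = 51*I + q² = q² + 51*I)
586907/(l(-9) - 138333) = 586907/(((-9)² + 51*I) - 138333) = 586907/((81 + 51*I) - 138333) = 586907/(-138252 + 51*I) = 586907*((-138252 - 51*I)/19113618105) = 586907*(-138252 - 51*I)/19113618105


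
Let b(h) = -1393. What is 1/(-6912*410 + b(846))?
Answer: -1/2835313 ≈ -3.5269e-7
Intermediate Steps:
1/(-6912*410 + b(846)) = 1/(-6912*410 - 1393) = 1/(-2833920 - 1393) = 1/(-2835313) = -1/2835313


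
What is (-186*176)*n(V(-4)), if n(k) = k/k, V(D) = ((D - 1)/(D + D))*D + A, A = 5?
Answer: -32736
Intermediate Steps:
V(D) = 9/2 + D/2 (V(D) = ((D - 1)/(D + D))*D + 5 = ((-1 + D)/((2*D)))*D + 5 = ((-1 + D)*(1/(2*D)))*D + 5 = ((-1 + D)/(2*D))*D + 5 = (-½ + D/2) + 5 = 9/2 + D/2)
n(k) = 1
(-186*176)*n(V(-4)) = -186*176*1 = -32736*1 = -32736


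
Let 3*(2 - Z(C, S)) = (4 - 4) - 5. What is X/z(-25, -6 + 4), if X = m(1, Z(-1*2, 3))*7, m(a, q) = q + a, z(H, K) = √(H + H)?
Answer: -49*I*√2/15 ≈ -4.6198*I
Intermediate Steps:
z(H, K) = √2*√H (z(H, K) = √(2*H) = √2*√H)
Z(C, S) = 11/3 (Z(C, S) = 2 - ((4 - 4) - 5)/3 = 2 - (0 - 5)/3 = 2 - ⅓*(-5) = 2 + 5/3 = 11/3)
m(a, q) = a + q
X = 98/3 (X = (1 + 11/3)*7 = (14/3)*7 = 98/3 ≈ 32.667)
X/z(-25, -6 + 4) = 98/(3*((√2*√(-25)))) = 98/(3*((√2*(5*I)))) = 98/(3*((5*I*√2))) = 98*(-I*√2/10)/3 = -49*I*√2/15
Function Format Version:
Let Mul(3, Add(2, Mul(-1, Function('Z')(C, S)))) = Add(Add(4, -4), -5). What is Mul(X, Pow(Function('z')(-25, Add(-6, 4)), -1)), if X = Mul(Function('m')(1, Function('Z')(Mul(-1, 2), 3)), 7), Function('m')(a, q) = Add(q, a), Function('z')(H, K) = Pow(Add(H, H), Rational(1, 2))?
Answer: Mul(Rational(-49, 15), I, Pow(2, Rational(1, 2))) ≈ Mul(-4.6198, I)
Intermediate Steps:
Function('z')(H, K) = Mul(Pow(2, Rational(1, 2)), Pow(H, Rational(1, 2))) (Function('z')(H, K) = Pow(Mul(2, H), Rational(1, 2)) = Mul(Pow(2, Rational(1, 2)), Pow(H, Rational(1, 2))))
Function('Z')(C, S) = Rational(11, 3) (Function('Z')(C, S) = Add(2, Mul(Rational(-1, 3), Add(Add(4, -4), -5))) = Add(2, Mul(Rational(-1, 3), Add(0, -5))) = Add(2, Mul(Rational(-1, 3), -5)) = Add(2, Rational(5, 3)) = Rational(11, 3))
Function('m')(a, q) = Add(a, q)
X = Rational(98, 3) (X = Mul(Add(1, Rational(11, 3)), 7) = Mul(Rational(14, 3), 7) = Rational(98, 3) ≈ 32.667)
Mul(X, Pow(Function('z')(-25, Add(-6, 4)), -1)) = Mul(Rational(98, 3), Pow(Mul(Pow(2, Rational(1, 2)), Pow(-25, Rational(1, 2))), -1)) = Mul(Rational(98, 3), Pow(Mul(Pow(2, Rational(1, 2)), Mul(5, I)), -1)) = Mul(Rational(98, 3), Pow(Mul(5, I, Pow(2, Rational(1, 2))), -1)) = Mul(Rational(98, 3), Mul(Rational(-1, 10), I, Pow(2, Rational(1, 2)))) = Mul(Rational(-49, 15), I, Pow(2, Rational(1, 2)))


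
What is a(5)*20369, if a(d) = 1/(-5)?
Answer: -20369/5 ≈ -4073.8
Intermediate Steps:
a(d) = -⅕
a(5)*20369 = -⅕*20369 = -20369/5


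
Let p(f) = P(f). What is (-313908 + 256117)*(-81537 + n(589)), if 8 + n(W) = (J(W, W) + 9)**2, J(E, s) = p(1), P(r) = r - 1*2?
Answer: 4708868471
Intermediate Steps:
P(r) = -2 + r (P(r) = r - 2 = -2 + r)
p(f) = -2 + f
J(E, s) = -1 (J(E, s) = -2 + 1 = -1)
n(W) = 56 (n(W) = -8 + (-1 + 9)**2 = -8 + 8**2 = -8 + 64 = 56)
(-313908 + 256117)*(-81537 + n(589)) = (-313908 + 256117)*(-81537 + 56) = -57791*(-81481) = 4708868471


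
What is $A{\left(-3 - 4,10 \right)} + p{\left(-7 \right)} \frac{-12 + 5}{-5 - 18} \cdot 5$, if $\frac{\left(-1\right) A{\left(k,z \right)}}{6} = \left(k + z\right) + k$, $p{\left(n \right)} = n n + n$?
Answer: $\frac{2022}{23} \approx 87.913$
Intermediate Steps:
$p{\left(n \right)} = n + n^{2}$ ($p{\left(n \right)} = n^{2} + n = n + n^{2}$)
$A{\left(k,z \right)} = - 12 k - 6 z$ ($A{\left(k,z \right)} = - 6 \left(\left(k + z\right) + k\right) = - 6 \left(z + 2 k\right) = - 12 k - 6 z$)
$A{\left(-3 - 4,10 \right)} + p{\left(-7 \right)} \frac{-12 + 5}{-5 - 18} \cdot 5 = \left(- 12 \left(-3 - 4\right) - 60\right) + - 7 \left(1 - 7\right) \frac{-12 + 5}{-5 - 18} \cdot 5 = \left(\left(-12\right) \left(-7\right) - 60\right) + \left(-7\right) \left(-6\right) - \frac{7}{-23} \cdot 5 = \left(84 - 60\right) + 42 \left(-7\right) \left(- \frac{1}{23}\right) 5 = 24 + 42 \cdot \frac{7}{23} \cdot 5 = 24 + 42 \cdot \frac{35}{23} = 24 + \frac{1470}{23} = \frac{2022}{23}$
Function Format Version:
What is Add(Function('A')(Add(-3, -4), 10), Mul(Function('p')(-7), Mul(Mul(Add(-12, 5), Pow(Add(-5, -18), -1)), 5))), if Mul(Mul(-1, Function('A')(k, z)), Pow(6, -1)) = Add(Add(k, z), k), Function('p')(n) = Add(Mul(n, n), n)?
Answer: Rational(2022, 23) ≈ 87.913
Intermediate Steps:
Function('p')(n) = Add(n, Pow(n, 2)) (Function('p')(n) = Add(Pow(n, 2), n) = Add(n, Pow(n, 2)))
Function('A')(k, z) = Add(Mul(-12, k), Mul(-6, z)) (Function('A')(k, z) = Mul(-6, Add(Add(k, z), k)) = Mul(-6, Add(z, Mul(2, k))) = Add(Mul(-12, k), Mul(-6, z)))
Add(Function('A')(Add(-3, -4), 10), Mul(Function('p')(-7), Mul(Mul(Add(-12, 5), Pow(Add(-5, -18), -1)), 5))) = Add(Add(Mul(-12, Add(-3, -4)), Mul(-6, 10)), Mul(Mul(-7, Add(1, -7)), Mul(Mul(Add(-12, 5), Pow(Add(-5, -18), -1)), 5))) = Add(Add(Mul(-12, -7), -60), Mul(Mul(-7, -6), Mul(Mul(-7, Pow(-23, -1)), 5))) = Add(Add(84, -60), Mul(42, Mul(Mul(-7, Rational(-1, 23)), 5))) = Add(24, Mul(42, Mul(Rational(7, 23), 5))) = Add(24, Mul(42, Rational(35, 23))) = Add(24, Rational(1470, 23)) = Rational(2022, 23)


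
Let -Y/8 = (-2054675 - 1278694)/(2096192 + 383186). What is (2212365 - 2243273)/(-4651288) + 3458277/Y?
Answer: 830872762704777703/2584076538212 ≈ 3.2154e+5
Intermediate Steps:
Y = 13333476/1239689 (Y = -8*(-2054675 - 1278694)/(2096192 + 383186) = -(-26666952)/2479378 = -8*(-3333369/2479378) = 13333476/1239689 ≈ 10.755)
(2212365 - 2243273)/(-4651288) + 3458277/Y = (2212365 - 2243273)/(-4651288) + 3458277/(13333476/1239689) = -30908*(-1/4651288) + 3458277*(1239689/13333476) = 7727/1162822 + 1429062651951/4444492 = 830872762704777703/2584076538212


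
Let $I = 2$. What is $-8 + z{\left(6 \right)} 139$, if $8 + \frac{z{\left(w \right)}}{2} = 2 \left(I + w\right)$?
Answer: $2216$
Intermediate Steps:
$z{\left(w \right)} = -8 + 4 w$ ($z{\left(w \right)} = -16 + 2 \cdot 2 \left(2 + w\right) = -16 + 2 \left(4 + 2 w\right) = -16 + \left(8 + 4 w\right) = -8 + 4 w$)
$-8 + z{\left(6 \right)} 139 = -8 + \left(-8 + 4 \cdot 6\right) 139 = -8 + \left(-8 + 24\right) 139 = -8 + 16 \cdot 139 = -8 + 2224 = 2216$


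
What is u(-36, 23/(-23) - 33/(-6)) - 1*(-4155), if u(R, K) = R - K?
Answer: 8229/2 ≈ 4114.5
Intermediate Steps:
u(-36, 23/(-23) - 33/(-6)) - 1*(-4155) = (-36 - (23/(-23) - 33/(-6))) - 1*(-4155) = (-36 - (23*(-1/23) - 33*(-⅙))) + 4155 = (-36 - (-1 + 11/2)) + 4155 = (-36 - 1*9/2) + 4155 = (-36 - 9/2) + 4155 = -81/2 + 4155 = 8229/2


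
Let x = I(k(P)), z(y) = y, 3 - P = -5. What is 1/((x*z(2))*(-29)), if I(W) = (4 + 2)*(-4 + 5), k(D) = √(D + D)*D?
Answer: -1/348 ≈ -0.0028736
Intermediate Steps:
P = 8 (P = 3 - 1*(-5) = 3 + 5 = 8)
k(D) = √2*D^(3/2) (k(D) = √(2*D)*D = (√2*√D)*D = √2*D^(3/2))
I(W) = 6 (I(W) = 6*1 = 6)
x = 6
1/((x*z(2))*(-29)) = 1/((6*2)*(-29)) = 1/(12*(-29)) = 1/(-348) = -1/348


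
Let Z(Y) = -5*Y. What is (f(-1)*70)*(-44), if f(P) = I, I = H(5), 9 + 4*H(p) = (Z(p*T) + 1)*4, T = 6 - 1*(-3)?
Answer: 696850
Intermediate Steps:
T = 9 (T = 6 + 3 = 9)
H(p) = -5/4 - 45*p (H(p) = -9/4 + ((-5*p*9 + 1)*4)/4 = -9/4 + ((-45*p + 1)*4)/4 = -9/4 + ((1 - 45*p)*4)/4 = -9/4 + (4 - 180*p)/4 = -9/4 + (1 - 45*p) = -5/4 - 45*p)
I = -905/4 (I = -5/4 - 45*5 = -5/4 - 225 = -905/4 ≈ -226.25)
f(P) = -905/4
(f(-1)*70)*(-44) = -905/4*70*(-44) = -31675/2*(-44) = 696850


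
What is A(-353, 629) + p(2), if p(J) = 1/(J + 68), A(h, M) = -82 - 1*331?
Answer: -28909/70 ≈ -412.99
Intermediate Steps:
A(h, M) = -413 (A(h, M) = -82 - 331 = -413)
p(J) = 1/(68 + J)
A(-353, 629) + p(2) = -413 + 1/(68 + 2) = -413 + 1/70 = -28909/70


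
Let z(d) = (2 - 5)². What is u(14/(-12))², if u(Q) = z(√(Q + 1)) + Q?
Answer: 2209/36 ≈ 61.361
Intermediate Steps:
z(d) = 9 (z(d) = (-3)² = 9)
u(Q) = 9 + Q
u(14/(-12))² = (9 + 14/(-12))² = (9 + 14*(-1/12))² = (9 - 7/6)² = (47/6)² = 2209/36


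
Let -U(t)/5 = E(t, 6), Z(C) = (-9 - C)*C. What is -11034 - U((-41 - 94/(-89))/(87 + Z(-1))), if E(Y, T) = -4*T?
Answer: -11154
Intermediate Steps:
Z(C) = C*(-9 - C)
U(t) = 120 (U(t) = -(-20)*6 = -5*(-24) = 120)
-11034 - U((-41 - 94/(-89))/(87 + Z(-1))) = -11034 - 1*120 = -11034 - 120 = -11154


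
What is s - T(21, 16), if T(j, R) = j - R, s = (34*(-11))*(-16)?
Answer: 5979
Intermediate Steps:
s = 5984 (s = -374*(-16) = 5984)
s - T(21, 16) = 5984 - (21 - 1*16) = 5984 - (21 - 16) = 5984 - 1*5 = 5984 - 5 = 5979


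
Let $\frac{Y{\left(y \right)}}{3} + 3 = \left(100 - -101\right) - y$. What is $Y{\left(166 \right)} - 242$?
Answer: $-146$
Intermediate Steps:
$Y{\left(y \right)} = 594 - 3 y$ ($Y{\left(y \right)} = -9 + 3 \left(\left(100 - -101\right) - y\right) = -9 + 3 \left(\left(100 + 101\right) - y\right) = -9 + 3 \left(201 - y\right) = -9 - \left(-603 + 3 y\right) = 594 - 3 y$)
$Y{\left(166 \right)} - 242 = \left(594 - 498\right) - 242 = 96 - 242 = -146$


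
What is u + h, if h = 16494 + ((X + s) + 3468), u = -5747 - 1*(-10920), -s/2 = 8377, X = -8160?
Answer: 221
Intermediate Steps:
s = -16754 (s = -2*8377 = -16754)
u = 5173 (u = -5747 + 10920 = 5173)
h = -4952 (h = 16494 + ((-8160 - 16754) + 3468) = 16494 + (-24914 + 3468) = 16494 - 21446 = -4952)
u + h = 5173 - 4952 = 221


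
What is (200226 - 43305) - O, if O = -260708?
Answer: 417629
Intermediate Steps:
(200226 - 43305) - O = (200226 - 43305) - 1*(-260708) = 156921 + 260708 = 417629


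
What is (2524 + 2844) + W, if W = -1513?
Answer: 3855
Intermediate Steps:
(2524 + 2844) + W = (2524 + 2844) - 1513 = 5368 - 1513 = 3855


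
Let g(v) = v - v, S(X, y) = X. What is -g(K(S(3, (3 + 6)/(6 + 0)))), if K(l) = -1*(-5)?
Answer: 0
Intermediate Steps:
K(l) = 5
g(v) = 0
-g(K(S(3, (3 + 6)/(6 + 0)))) = -1*0 = 0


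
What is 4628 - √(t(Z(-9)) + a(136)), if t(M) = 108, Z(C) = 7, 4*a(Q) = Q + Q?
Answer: 4628 - 4*√11 ≈ 4614.7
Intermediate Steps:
a(Q) = Q/2 (a(Q) = (Q + Q)/4 = (2*Q)/4 = Q/2)
4628 - √(t(Z(-9)) + a(136)) = 4628 - √(108 + (½)*136) = 4628 - √(108 + 68) = 4628 - √176 = 4628 - 4*√11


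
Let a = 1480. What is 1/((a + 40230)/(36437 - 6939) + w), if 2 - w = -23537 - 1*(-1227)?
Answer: 343/7653501 ≈ 4.4816e-5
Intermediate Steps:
w = 22312 (w = 2 - (-23537 - 1*(-1227)) = 2 - (-23537 + 1227) = 2 - 1*(-22310) = 2 + 22310 = 22312)
1/((a + 40230)/(36437 - 6939) + w) = 1/((1480 + 40230)/(36437 - 6939) + 22312) = 1/(41710/29498 + 22312) = 1/(41710*(1/29498) + 22312) = 1/(485/343 + 22312) = 1/(7653501/343) = 343/7653501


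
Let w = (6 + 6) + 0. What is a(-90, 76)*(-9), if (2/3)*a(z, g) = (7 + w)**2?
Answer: -9747/2 ≈ -4873.5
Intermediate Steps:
w = 12 (w = 12 + 0 = 12)
a(z, g) = 1083/2 (a(z, g) = 3*(7 + 12)**2/2 = (3/2)*19**2 = (3/2)*361 = 1083/2)
a(-90, 76)*(-9) = (1083/2)*(-9) = -9747/2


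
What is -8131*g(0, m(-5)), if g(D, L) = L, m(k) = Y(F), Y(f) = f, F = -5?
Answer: 40655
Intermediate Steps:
m(k) = -5
-8131*g(0, m(-5)) = -8131*(-5) = 40655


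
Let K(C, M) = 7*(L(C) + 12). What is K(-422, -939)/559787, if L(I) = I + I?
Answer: -5824/559787 ≈ -0.010404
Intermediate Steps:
L(I) = 2*I
K(C, M) = 84 + 14*C (K(C, M) = 7*(2*C + 12) = 7*(12 + 2*C) = 84 + 14*C)
K(-422, -939)/559787 = (84 + 14*(-422))/559787 = (84 - 5908)*(1/559787) = -5824*1/559787 = -5824/559787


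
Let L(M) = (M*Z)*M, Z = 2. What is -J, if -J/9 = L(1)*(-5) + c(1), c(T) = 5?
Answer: -45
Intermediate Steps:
L(M) = 2*M² (L(M) = (M*2)*M = (2*M)*M = 2*M²)
J = 45 (J = -9*((2*1²)*(-5) + 5) = -9*((2*1)*(-5) + 5) = -9*(2*(-5) + 5) = -9*(-10 + 5) = -9*(-5) = 45)
-J = -1*45 = -45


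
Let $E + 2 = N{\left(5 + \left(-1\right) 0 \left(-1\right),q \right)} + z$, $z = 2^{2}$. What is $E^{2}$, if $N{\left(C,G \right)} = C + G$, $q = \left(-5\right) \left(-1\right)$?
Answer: $144$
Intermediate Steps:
$q = 5$
$z = 4$
$E = 12$ ($E = -2 + \left(\left(\left(5 + \left(-1\right) 0 \left(-1\right)\right) + 5\right) + 4\right) = -2 + \left(\left(\left(5 + 0 \left(-1\right)\right) + 5\right) + 4\right) = -2 + \left(\left(\left(5 + 0\right) + 5\right) + 4\right) = -2 + \left(\left(5 + 5\right) + 4\right) = -2 + \left(10 + 4\right) = -2 + 14 = 12$)
$E^{2} = 12^{2} = 144$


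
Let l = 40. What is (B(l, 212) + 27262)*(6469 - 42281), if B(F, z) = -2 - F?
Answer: -974802640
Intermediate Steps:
(B(l, 212) + 27262)*(6469 - 42281) = ((-2 - 1*40) + 27262)*(6469 - 42281) = ((-2 - 40) + 27262)*(-35812) = (-42 + 27262)*(-35812) = 27220*(-35812) = -974802640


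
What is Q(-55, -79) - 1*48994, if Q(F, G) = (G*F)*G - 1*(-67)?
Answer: -392182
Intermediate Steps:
Q(F, G) = 67 + F*G**2 (Q(F, G) = (F*G)*G + 67 = F*G**2 + 67 = 67 + F*G**2)
Q(-55, -79) - 1*48994 = (67 - 55*(-79)**2) - 1*48994 = (67 - 55*6241) - 48994 = (67 - 343255) - 48994 = -343188 - 48994 = -392182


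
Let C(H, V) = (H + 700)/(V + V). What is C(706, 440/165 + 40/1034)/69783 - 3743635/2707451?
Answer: -364406565138659/264255762315356 ≈ -1.3790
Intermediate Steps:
C(H, V) = (700 + H)/(2*V) (C(H, V) = (700 + H)/((2*V)) = (700 + H)*(1/(2*V)) = (700 + H)/(2*V))
C(706, 440/165 + 40/1034)/69783 - 3743635/2707451 = ((700 + 706)/(2*(440/165 + 40/1034)))/69783 - 3743635/2707451 = ((1/2)*1406/(440*(1/165) + 40*(1/1034)))*(1/69783) - 3743635*1/2707451 = ((1/2)*1406/(8/3 + 20/517))*(1/69783) - 3743635/2707451 = ((1/2)*1406/(4196/1551))*(1/69783) - 3743635/2707451 = ((1/2)*(1551/4196)*1406)*(1/69783) - 3743635/2707451 = (1090353/4196)*(1/69783) - 3743635/2707451 = 363451/97603156 - 3743635/2707451 = -364406565138659/264255762315356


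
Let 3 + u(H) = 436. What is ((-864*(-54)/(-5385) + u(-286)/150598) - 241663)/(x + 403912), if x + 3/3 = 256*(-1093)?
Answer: -65329507553691/33547946151230 ≈ -1.9473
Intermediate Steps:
x = -279809 (x = -1 + 256*(-1093) = -1 - 279808 = -279809)
u(H) = 433 (u(H) = -3 + 436 = 433)
((-864*(-54)/(-5385) + u(-286)/150598) - 241663)/(x + 403912) = ((-864*(-54)/(-5385) + 433/150598) - 241663)/(-279809 + 403912) = ((46656*(-1/5385) + 433*(1/150598)) - 241663)/124103 = ((-15552/1795 + 433/150598) - 241663)*(1/124103) = (-2341322861/270323410 - 241663)*(1/124103) = -65329507553691/270323410*1/124103 = -65329507553691/33547946151230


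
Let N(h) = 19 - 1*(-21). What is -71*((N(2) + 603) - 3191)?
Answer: 180908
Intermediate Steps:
N(h) = 40 (N(h) = 19 + 21 = 40)
-71*((N(2) + 603) - 3191) = -71*((40 + 603) - 3191) = -71*(643 - 3191) = -71*(-2548) = 180908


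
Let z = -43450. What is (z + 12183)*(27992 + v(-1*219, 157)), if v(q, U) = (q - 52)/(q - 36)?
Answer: -223191068677/255 ≈ -8.7526e+8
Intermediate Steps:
v(q, U) = (-52 + q)/(-36 + q)
(z + 12183)*(27992 + v(-1*219, 157)) = (-43450 + 12183)*(27992 + (-52 - 1*219)/(-36 - 1*219)) = -31267*(27992 + (-52 - 219)/(-36 - 219)) = -31267*(27992 - 271/(-255)) = -31267*(27992 - 1/255*(-271)) = -31267*(27992 + 271/255) = -31267*7138231/255 = -223191068677/255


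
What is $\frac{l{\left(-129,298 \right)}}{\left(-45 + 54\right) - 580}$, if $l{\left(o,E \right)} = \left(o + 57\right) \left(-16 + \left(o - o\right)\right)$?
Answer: $- \frac{1152}{571} \approx -2.0175$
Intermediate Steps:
$l{\left(o,E \right)} = -912 - 16 o$ ($l{\left(o,E \right)} = \left(57 + o\right) \left(-16 + 0\right) = \left(57 + o\right) \left(-16\right) = -912 - 16 o$)
$\frac{l{\left(-129,298 \right)}}{\left(-45 + 54\right) - 580} = \frac{-912 - -2064}{\left(-45 + 54\right) - 580} = \frac{-912 + 2064}{9 - 580} = \frac{1152}{-571} = 1152 \left(- \frac{1}{571}\right) = - \frac{1152}{571}$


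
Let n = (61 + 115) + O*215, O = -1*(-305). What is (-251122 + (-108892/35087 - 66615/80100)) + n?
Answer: -34732696863827/187364580 ≈ -1.8538e+5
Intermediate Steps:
O = 305
n = 65751 (n = (61 + 115) + 305*215 = 176 + 65575 = 65751)
(-251122 + (-108892/35087 - 66615/80100)) + n = (-251122 + (-108892/35087 - 66615/80100)) + 65751 = (-251122 + (-108892*1/35087 - 66615*1/80100)) + 65751 = (-251122 + (-108892/35087 - 4441/5340)) + 65751 = (-251122 - 737304647/187364580) + 65751 = -47052105363407/187364580 + 65751 = -34732696863827/187364580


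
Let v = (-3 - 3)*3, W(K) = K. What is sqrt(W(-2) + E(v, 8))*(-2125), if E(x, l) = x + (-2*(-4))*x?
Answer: -4250*I*sqrt(41) ≈ -27213.0*I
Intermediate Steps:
v = -18 (v = -6*3 = -18)
E(x, l) = 9*x (E(x, l) = x + 8*x = 9*x)
sqrt(W(-2) + E(v, 8))*(-2125) = sqrt(-2 + 9*(-18))*(-2125) = sqrt(-2 - 162)*(-2125) = sqrt(-164)*(-2125) = (2*I*sqrt(41))*(-2125) = -4250*I*sqrt(41)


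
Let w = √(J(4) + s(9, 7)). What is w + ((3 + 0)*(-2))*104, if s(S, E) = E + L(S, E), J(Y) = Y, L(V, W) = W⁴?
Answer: -624 + 6*√67 ≈ -574.89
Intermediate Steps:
s(S, E) = E + E⁴
w = 6*√67 (w = √(4 + (7 + 7⁴)) = √(4 + (7 + 2401)) = √(4 + 2408) = √2412 = 6*√67 ≈ 49.112)
w + ((3 + 0)*(-2))*104 = 6*√67 + ((3 + 0)*(-2))*104 = 6*√67 + (3*(-2))*104 = 6*√67 - 6*104 = 6*√67 - 624 = -624 + 6*√67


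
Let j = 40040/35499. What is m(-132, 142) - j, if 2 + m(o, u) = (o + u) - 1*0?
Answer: 243952/35499 ≈ 6.8721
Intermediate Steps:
j = 40040/35499 (j = 40040*(1/35499) = 40040/35499 ≈ 1.1279)
m(o, u) = -2 + o + u (m(o, u) = -2 + ((o + u) - 1*0) = -2 + ((o + u) + 0) = -2 + (o + u) = -2 + o + u)
m(-132, 142) - j = (-2 - 132 + 142) - 1*40040/35499 = 8 - 40040/35499 = 243952/35499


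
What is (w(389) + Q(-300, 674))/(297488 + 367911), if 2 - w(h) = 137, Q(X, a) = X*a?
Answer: -28905/95057 ≈ -0.30408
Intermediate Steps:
w(h) = -135 (w(h) = 2 - 1*137 = 2 - 137 = -135)
(w(389) + Q(-300, 674))/(297488 + 367911) = (-135 - 300*674)/(297488 + 367911) = (-135 - 202200)/665399 = -202335*1/665399 = -28905/95057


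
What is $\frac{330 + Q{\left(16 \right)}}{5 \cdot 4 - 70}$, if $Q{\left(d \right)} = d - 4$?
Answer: $- \frac{171}{25} \approx -6.84$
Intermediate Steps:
$Q{\left(d \right)} = -4 + d$
$\frac{330 + Q{\left(16 \right)}}{5 \cdot 4 - 70} = \frac{330 + \left(-4 + 16\right)}{5 \cdot 4 - 70} = \frac{330 + 12}{20 - 70} = \frac{342}{-50} = 342 \left(- \frac{1}{50}\right) = - \frac{171}{25}$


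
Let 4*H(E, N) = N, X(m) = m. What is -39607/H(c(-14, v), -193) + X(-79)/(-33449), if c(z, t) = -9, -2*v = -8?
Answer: 5299273419/6455657 ≈ 820.87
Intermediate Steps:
v = 4 (v = -½*(-8) = 4)
H(E, N) = N/4
-39607/H(c(-14, v), -193) + X(-79)/(-33449) = -39607/((¼)*(-193)) - 79/(-33449) = -39607/(-193/4) - 79*(-1/33449) = -39607*(-4/193) + 79/33449 = 158428/193 + 79/33449 = 5299273419/6455657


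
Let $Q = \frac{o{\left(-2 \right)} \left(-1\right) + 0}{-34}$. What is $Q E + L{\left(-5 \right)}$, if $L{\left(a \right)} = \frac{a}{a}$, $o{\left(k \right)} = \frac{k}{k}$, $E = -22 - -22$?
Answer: $1$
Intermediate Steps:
$E = 0$ ($E = -22 + 22 = 0$)
$o{\left(k \right)} = 1$
$L{\left(a \right)} = 1$
$Q = \frac{1}{34}$ ($Q = \frac{1 \left(-1\right) + 0}{-34} = \left(-1 + 0\right) \left(- \frac{1}{34}\right) = \left(-1\right) \left(- \frac{1}{34}\right) = \frac{1}{34} \approx 0.029412$)
$Q E + L{\left(-5 \right)} = \frac{1}{34} \cdot 0 + 1 = 0 + 1 = 1$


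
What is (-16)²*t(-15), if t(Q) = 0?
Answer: 0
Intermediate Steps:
(-16)²*t(-15) = (-16)²*0 = 256*0 = 0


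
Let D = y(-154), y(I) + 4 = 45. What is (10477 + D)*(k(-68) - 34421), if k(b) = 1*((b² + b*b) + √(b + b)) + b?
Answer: -265484838 + 21036*I*√34 ≈ -2.6548e+8 + 1.2266e+5*I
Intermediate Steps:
y(I) = 41 (y(I) = -4 + 45 = 41)
D = 41
k(b) = b + 2*b² + √2*√b (k(b) = 1*((b² + b²) + √(2*b)) + b = 1*(2*b² + √2*√b) + b = (2*b² + √2*√b) + b = b + 2*b² + √2*√b)
(10477 + D)*(k(-68) - 34421) = (10477 + 41)*((-68 + 2*(-68)² + √2*√(-68)) - 34421) = 10518*((-68 + 2*4624 + √2*(2*I*√17)) - 34421) = 10518*((-68 + 9248 + 2*I*√34) - 34421) = 10518*((9180 + 2*I*√34) - 34421) = 10518*(-25241 + 2*I*√34) = -265484838 + 21036*I*√34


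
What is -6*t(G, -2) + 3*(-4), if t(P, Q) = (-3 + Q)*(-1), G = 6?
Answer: -42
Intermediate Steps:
t(P, Q) = 3 - Q
-6*t(G, -2) + 3*(-4) = -6*(3 - 1*(-2)) + 3*(-4) = -6*(3 + 2) - 12 = -6*5 - 12 = -30 - 12 = -42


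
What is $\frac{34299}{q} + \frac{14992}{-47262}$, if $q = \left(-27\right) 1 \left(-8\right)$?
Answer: $\frac{29959279}{189048} \approx 158.47$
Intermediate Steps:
$q = 216$ ($q = \left(-27\right) \left(-8\right) = 216$)
$\frac{34299}{q} + \frac{14992}{-47262} = \frac{34299}{216} + \frac{14992}{-47262} = 34299 \cdot \frac{1}{216} + 14992 \left(- \frac{1}{47262}\right) = \frac{3811}{24} - \frac{7496}{23631} = \frac{29959279}{189048}$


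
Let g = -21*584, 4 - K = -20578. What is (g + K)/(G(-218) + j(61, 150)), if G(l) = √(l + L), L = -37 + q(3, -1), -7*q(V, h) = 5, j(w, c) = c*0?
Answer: -4159*I*√12530/895 ≈ -520.17*I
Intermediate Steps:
K = 20582 (K = 4 - 1*(-20578) = 4 + 20578 = 20582)
j(w, c) = 0
q(V, h) = -5/7 (q(V, h) = -⅐*5 = -5/7)
L = -264/7 (L = -37 - 5/7 = -264/7 ≈ -37.714)
g = -12264
G(l) = √(-264/7 + l) (G(l) = √(l - 264/7) = √(-264/7 + l))
(g + K)/(G(-218) + j(61, 150)) = (-12264 + 20582)/(√(-1848 + 49*(-218))/7 + 0) = 8318/(√(-1848 - 10682)/7 + 0) = 8318/(√(-12530)/7 + 0) = 8318/((I*√12530)/7 + 0) = 8318/(I*√12530/7 + 0) = 8318/((I*√12530/7)) = 8318*(-I*√12530/1790) = -4159*I*√12530/895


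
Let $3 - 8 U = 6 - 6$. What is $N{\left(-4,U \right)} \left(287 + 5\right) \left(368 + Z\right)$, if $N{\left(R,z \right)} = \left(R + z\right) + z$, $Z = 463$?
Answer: $-788619$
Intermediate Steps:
$U = \frac{3}{8}$ ($U = \frac{3}{8} - \frac{6 - 6}{8} = \frac{3}{8} - 0 = \frac{3}{8} + 0 = \frac{3}{8} \approx 0.375$)
$N{\left(R,z \right)} = R + 2 z$
$N{\left(-4,U \right)} \left(287 + 5\right) \left(368 + Z\right) = \left(-4 + 2 \cdot \frac{3}{8}\right) \left(287 + 5\right) \left(368 + 463\right) = \left(-4 + \frac{3}{4}\right) 292 \cdot 831 = \left(- \frac{13}{4}\right) 242652 = -788619$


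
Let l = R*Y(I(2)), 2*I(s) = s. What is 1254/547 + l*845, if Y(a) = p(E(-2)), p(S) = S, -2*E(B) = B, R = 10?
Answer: 4623404/547 ≈ 8452.3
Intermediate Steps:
E(B) = -B/2
I(s) = s/2
Y(a) = 1 (Y(a) = -½*(-2) = 1)
l = 10 (l = 10*1 = 10)
1254/547 + l*845 = 1254/547 + 10*845 = 1254*(1/547) + 8450 = 1254/547 + 8450 = 4623404/547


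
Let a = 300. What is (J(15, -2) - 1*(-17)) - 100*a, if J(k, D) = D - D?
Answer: -29983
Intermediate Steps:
J(k, D) = 0
(J(15, -2) - 1*(-17)) - 100*a = (0 - 1*(-17)) - 100*300 = (0 + 17) - 30000 = 17 - 30000 = -29983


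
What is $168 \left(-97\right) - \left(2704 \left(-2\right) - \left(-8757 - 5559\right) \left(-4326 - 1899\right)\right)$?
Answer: $89106212$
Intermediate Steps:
$168 \left(-97\right) - \left(2704 \left(-2\right) - \left(-8757 - 5559\right) \left(-4326 - 1899\right)\right) = -16296 - \left(-5408 - \left(-14316\right) \left(-6225\right)\right) = -16296 - \left(-5408 - 89117100\right) = -16296 - -89122508 = -16296 + 89122508 = 89106212$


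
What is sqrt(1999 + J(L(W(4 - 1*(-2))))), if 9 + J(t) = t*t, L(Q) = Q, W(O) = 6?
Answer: sqrt(2026) ≈ 45.011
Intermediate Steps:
J(t) = -9 + t**2 (J(t) = -9 + t*t = -9 + t**2)
sqrt(1999 + J(L(W(4 - 1*(-2))))) = sqrt(1999 + (-9 + 6**2)) = sqrt(1999 + (-9 + 36)) = sqrt(1999 + 27) = sqrt(2026)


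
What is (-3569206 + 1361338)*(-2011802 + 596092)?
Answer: 3125700806280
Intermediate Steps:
(-3569206 + 1361338)*(-2011802 + 596092) = -2207868*(-1415710) = 3125700806280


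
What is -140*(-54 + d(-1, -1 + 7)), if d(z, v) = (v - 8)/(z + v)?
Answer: 7616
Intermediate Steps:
d(z, v) = (-8 + v)/(v + z)
-140*(-54 + d(-1, -1 + 7)) = -140*(-54 + (-8 + (-1 + 7))/((-1 + 7) - 1)) = -140*(-54 + (-8 + 6)/(6 - 1)) = -140*(-54 - 2/5) = -140*(-54 + (⅕)*(-2)) = -140*(-54 - ⅖) = -140*(-272/5) = 7616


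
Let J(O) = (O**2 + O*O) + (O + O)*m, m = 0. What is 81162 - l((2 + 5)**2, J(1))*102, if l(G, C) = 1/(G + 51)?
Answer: 4058049/50 ≈ 81161.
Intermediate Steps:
J(O) = 2*O**2 (J(O) = (O**2 + O*O) + (O + O)*0 = (O**2 + O**2) + (2*O)*0 = 2*O**2 + 0 = 2*O**2)
l(G, C) = 1/(51 + G)
81162 - l((2 + 5)**2, J(1))*102 = 81162 - 102/(51 + (2 + 5)**2) = 81162 - 102/(51 + 7**2) = 81162 - 102/(51 + 49) = 81162 - 102/100 = 81162 - 1*51/50 = 81162 - 51/50 = 4058049/50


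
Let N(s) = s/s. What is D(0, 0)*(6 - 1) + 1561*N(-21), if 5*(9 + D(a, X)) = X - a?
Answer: 1516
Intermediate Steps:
D(a, X) = -9 - a/5 + X/5 (D(a, X) = -9 + (X - a)/5 = -9 + (-a/5 + X/5) = -9 - a/5 + X/5)
N(s) = 1
D(0, 0)*(6 - 1) + 1561*N(-21) = (-9 - ⅕*0 + (⅕)*0)*(6 - 1) + 1561*1 = (-9 + 0 + 0)*5 + 1561 = -9*5 + 1561 = -45 + 1561 = 1516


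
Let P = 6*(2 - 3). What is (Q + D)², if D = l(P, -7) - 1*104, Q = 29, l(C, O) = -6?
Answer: 6561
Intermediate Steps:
P = -6 (P = 6*(-1) = -6)
D = -110 (D = -6 - 1*104 = -6 - 104 = -110)
(Q + D)² = (29 - 110)² = (-81)² = 6561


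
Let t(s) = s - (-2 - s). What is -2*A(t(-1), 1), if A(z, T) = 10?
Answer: -20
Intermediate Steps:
t(s) = 2 + 2*s (t(s) = s + (2 + s) = 2 + 2*s)
-2*A(t(-1), 1) = -2*10 = -20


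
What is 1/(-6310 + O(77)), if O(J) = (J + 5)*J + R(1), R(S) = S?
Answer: ⅕ ≈ 0.20000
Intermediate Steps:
O(J) = 1 + J*(5 + J) (O(J) = (J + 5)*J + 1 = (5 + J)*J + 1 = J*(5 + J) + 1 = 1 + J*(5 + J))
1/(-6310 + O(77)) = 1/(-6310 + (1 + 77² + 5*77)) = 1/(-6310 + (1 + 5929 + 385)) = 1/(-6310 + 6315) = 1/5 = ⅕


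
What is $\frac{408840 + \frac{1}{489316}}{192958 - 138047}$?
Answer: $\frac{200051953441}{26868830876} \approx 7.4455$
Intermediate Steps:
$\frac{408840 + \frac{1}{489316}}{192958 - 138047} = \frac{408840 + \frac{1}{489316}}{54911} = \frac{200051953441}{489316} \cdot \frac{1}{54911} = \frac{200051953441}{26868830876}$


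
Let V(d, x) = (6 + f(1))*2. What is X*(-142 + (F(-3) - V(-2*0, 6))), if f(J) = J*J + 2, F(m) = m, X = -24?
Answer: 3912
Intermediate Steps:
f(J) = 2 + J² (f(J) = J² + 2 = 2 + J²)
V(d, x) = 18 (V(d, x) = (6 + (2 + 1²))*2 = (6 + (2 + 1))*2 = (6 + 3)*2 = 9*2 = 18)
X*(-142 + (F(-3) - V(-2*0, 6))) = -24*(-142 + (-3 - 1*18)) = -24*(-142 + (-3 - 18)) = -24*(-142 - 21) = -24*(-163) = 3912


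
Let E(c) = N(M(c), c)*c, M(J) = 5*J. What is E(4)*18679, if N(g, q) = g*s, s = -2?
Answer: -2988640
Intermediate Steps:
N(g, q) = -2*g (N(g, q) = g*(-2) = -2*g)
E(c) = -10*c² (E(c) = (-10*c)*c = -10*c²)
E(4)*18679 = -10*4²*18679 = -10*16*18679 = -160*18679 = -2988640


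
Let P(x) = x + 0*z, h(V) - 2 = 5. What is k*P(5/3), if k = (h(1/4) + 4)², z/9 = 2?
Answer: 605/3 ≈ 201.67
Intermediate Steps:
z = 18 (z = 9*2 = 18)
h(V) = 7 (h(V) = 2 + 5 = 7)
P(x) = x (P(x) = x + 0*18 = x + 0 = x)
k = 121 (k = (7 + 4)² = 11² = 121)
k*P(5/3) = 121*(5/3) = 605/3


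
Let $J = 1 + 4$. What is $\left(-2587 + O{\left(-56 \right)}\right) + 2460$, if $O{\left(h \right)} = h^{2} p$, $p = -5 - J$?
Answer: $-31487$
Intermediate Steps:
$J = 5$
$p = -10$ ($p = -5 - 5 = -10$)
$O{\left(h \right)} = - 10 h^{2}$ ($O{\left(h \right)} = h^{2} \left(-10\right) = - 10 h^{2}$)
$\left(-2587 + O{\left(-56 \right)}\right) + 2460 = \left(-2587 - 10 \left(-56\right)^{2}\right) + 2460 = \left(-2587 - 31360\right) + 2460 = -33947 + 2460 = -31487$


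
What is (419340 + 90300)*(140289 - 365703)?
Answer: -114879990960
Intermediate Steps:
(419340 + 90300)*(140289 - 365703) = 509640*(-225414) = -114879990960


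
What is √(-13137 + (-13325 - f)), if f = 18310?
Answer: 2*I*√11193 ≈ 211.59*I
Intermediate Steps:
√(-13137 + (-13325 - f)) = √(-13137 + (-13325 - 1*18310)) = √(-13137 + (-13325 - 18310)) = √(-13137 - 31635) = √(-44772) = 2*I*√11193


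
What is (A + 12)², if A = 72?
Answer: 7056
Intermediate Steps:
(A + 12)² = (72 + 12)² = 84² = 7056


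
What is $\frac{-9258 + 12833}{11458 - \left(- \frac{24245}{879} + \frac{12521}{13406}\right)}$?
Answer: $\frac{3240565350}{10410280831} \approx 0.31129$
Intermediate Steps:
$\frac{-9258 + 12833}{11458 - \left(- \frac{24245}{879} + \frac{12521}{13406}\right)} = \frac{3575}{11458 - - \frac{314022511}{11783874}} = \frac{3575}{11458 + \left(- \frac{12521}{13406} + \frac{24245}{879}\right)} = \frac{3575}{11458 + \frac{314022511}{11783874}} = \frac{3575}{\frac{135333650803}{11783874}} = 3575 \cdot \frac{11783874}{135333650803} = \frac{3240565350}{10410280831}$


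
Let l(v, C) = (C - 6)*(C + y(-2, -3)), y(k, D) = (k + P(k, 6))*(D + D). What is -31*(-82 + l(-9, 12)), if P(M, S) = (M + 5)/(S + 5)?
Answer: -17794/11 ≈ -1617.6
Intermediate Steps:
P(M, S) = (5 + M)/(5 + S)
y(k, D) = 2*D*(5/11 + 12*k/11) (y(k, D) = (k + (5 + k)/(5 + 6))*(D + D) = (k + (5 + k)/11)*(2*D) = (k + (5/11 + k/11))*(2*D) = (5/11 + 12*k/11)*(2*D) = 2*D*(5/11 + 12*k/11))
l(v, C) = (-6 + C)*(114/11 + C) (l(v, C) = (C - 6)*(C + (2/11)*(-3)*(5 + 12*(-2))) = (-6 + C)*(C + (2/11)*(-3)*(5 - 24)) = (-6 + C)*(C + (2/11)*(-3)*(-19)) = (-6 + C)*(C + 114/11) = (-6 + C)*(114/11 + C))
-31*(-82 + l(-9, 12)) = -31*(-82 + (-684/11 + 12**2 + (48/11)*12)) = -31*(-82 + (-684/11 + 144 + 576/11)) = -31*(-82 + 1476/11) = -31*574/11 = -17794/11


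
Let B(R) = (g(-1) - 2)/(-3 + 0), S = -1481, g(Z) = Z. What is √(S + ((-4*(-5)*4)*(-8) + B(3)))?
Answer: 2*I*√530 ≈ 46.043*I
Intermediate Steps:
B(R) = 1 (B(R) = (-1 - 2)/(-3 + 0) = -3/(-3) = -3*(-⅓) = 1)
√(S + ((-4*(-5)*4)*(-8) + B(3))) = √(-1481 + ((-4*(-5)*4)*(-8) + 1)) = √(-1481 + ((20*4)*(-8) + 1)) = √(-1481 + (80*(-8) + 1)) = √(-1481 + (-640 + 1)) = √(-1481 - 639) = √(-2120) = 2*I*√530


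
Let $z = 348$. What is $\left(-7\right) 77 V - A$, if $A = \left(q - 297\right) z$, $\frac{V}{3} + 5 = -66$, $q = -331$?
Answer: $333351$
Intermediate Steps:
$V = -213$ ($V = -15 + 3 \left(-66\right) = -15 - 198 = -213$)
$A = -218544$ ($A = \left(-331 - 297\right) 348 = \left(-628\right) 348 = -218544$)
$\left(-7\right) 77 V - A = \left(-7\right) 77 \left(-213\right) - -218544 = \left(-539\right) \left(-213\right) + 218544 = 114807 + 218544 = 333351$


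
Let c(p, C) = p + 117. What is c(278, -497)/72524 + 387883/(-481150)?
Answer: -13970386221/17447461300 ≈ -0.80071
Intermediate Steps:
c(p, C) = 117 + p
c(278, -497)/72524 + 387883/(-481150) = (117 + 278)/72524 + 387883/(-481150) = 395*(1/72524) + 387883*(-1/481150) = 395/72524 - 387883/481150 = -13970386221/17447461300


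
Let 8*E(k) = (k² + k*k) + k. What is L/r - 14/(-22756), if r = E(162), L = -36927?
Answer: -186715261/33280650 ≈ -5.6103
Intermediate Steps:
E(k) = k²/4 + k/8 (E(k) = ((k² + k*k) + k)/8 = ((k² + k²) + k)/8 = (2*k² + k)/8 = (k + 2*k²)/8 = k²/4 + k/8)
r = 26325/4 (r = (⅛)*162*(1 + 2*162) = (⅛)*162*(1 + 324) = (⅛)*162*325 = 26325/4 ≈ 6581.3)
L/r - 14/(-22756) = -36927/26325/4 - 14/(-22756) = -36927*4/26325 - 14*(-1/22756) = -16412/2925 + 7/11378 = -186715261/33280650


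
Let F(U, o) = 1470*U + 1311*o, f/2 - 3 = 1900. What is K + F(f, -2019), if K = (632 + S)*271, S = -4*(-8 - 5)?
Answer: 3133275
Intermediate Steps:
f = 3806 (f = 6 + 2*1900 = 6 + 3800 = 3806)
S = 52 (S = -4*(-13) = 52)
K = 185364 (K = (632 + 52)*271 = 684*271 = 185364)
F(U, o) = 1311*o + 1470*U
K + F(f, -2019) = 185364 + (1311*(-2019) + 1470*3806) = 185364 + (-2646909 + 5594820) = 185364 + 2947911 = 3133275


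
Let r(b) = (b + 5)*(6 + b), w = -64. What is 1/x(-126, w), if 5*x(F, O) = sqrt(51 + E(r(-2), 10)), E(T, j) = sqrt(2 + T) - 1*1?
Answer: 5/sqrt(50 + sqrt(14)) ≈ 0.68205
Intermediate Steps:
r(b) = (5 + b)*(6 + b)
E(T, j) = -1 + sqrt(2 + T) (E(T, j) = sqrt(2 + T) - 1 = -1 + sqrt(2 + T))
x(F, O) = sqrt(50 + sqrt(14))/5 (x(F, O) = sqrt(51 + (-1 + sqrt(2 + (30 + (-2)**2 + 11*(-2)))))/5 = sqrt(51 + (-1 + sqrt(2 + (30 + 4 - 22))))/5 = sqrt(51 + (-1 + sqrt(2 + 12)))/5 = sqrt(51 + (-1 + sqrt(14)))/5 = sqrt(50 + sqrt(14))/5)
1/x(-126, w) = 1/(sqrt(50 + sqrt(14))/5) = 5/sqrt(50 + sqrt(14))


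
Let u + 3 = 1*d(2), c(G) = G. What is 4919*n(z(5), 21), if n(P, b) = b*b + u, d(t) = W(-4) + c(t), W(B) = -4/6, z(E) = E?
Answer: 6483242/3 ≈ 2.1611e+6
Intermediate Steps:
W(B) = -⅔ (W(B) = -4*⅙ = -⅔)
d(t) = -⅔ + t
u = -5/3 (u = -3 + 1*(-⅔ + 2) = -3 + 1*(4/3) = -3 + 4/3 = -5/3 ≈ -1.6667)
n(P, b) = -5/3 + b² (n(P, b) = b*b - 5/3 = b² - 5/3 = -5/3 + b²)
4919*n(z(5), 21) = 4919*(-5/3 + 21²) = 4919*(-5/3 + 441) = 4919*(1318/3) = 6483242/3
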